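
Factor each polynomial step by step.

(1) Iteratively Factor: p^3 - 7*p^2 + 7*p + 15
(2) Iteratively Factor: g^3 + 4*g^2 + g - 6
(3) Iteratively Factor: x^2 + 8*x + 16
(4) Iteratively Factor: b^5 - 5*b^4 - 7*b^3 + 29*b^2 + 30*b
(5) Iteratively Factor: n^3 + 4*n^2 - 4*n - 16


(1) = (p - 3)*(p^2 - 4*p - 5) = (p - 5)*(p - 3)*(p + 1)
(2) = (g + 3)*(g^2 + g - 2) = (g - 1)*(g + 3)*(g + 2)
(3) = (x + 4)*(x + 4)
(4) = (b - 3)*(b^4 - 2*b^3 - 13*b^2 - 10*b) = (b - 5)*(b - 3)*(b^3 + 3*b^2 + 2*b) = b*(b - 5)*(b - 3)*(b^2 + 3*b + 2) = b*(b - 5)*(b - 3)*(b + 1)*(b + 2)
(5) = (n + 2)*(n^2 + 2*n - 8) = (n + 2)*(n + 4)*(n - 2)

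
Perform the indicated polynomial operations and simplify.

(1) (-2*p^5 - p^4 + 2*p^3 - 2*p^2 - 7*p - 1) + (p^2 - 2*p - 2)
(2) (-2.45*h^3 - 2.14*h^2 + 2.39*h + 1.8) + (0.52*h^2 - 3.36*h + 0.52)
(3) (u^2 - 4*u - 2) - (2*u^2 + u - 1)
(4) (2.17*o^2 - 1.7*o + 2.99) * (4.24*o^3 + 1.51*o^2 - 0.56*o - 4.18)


(1) = -2*p^5 - p^4 + 2*p^3 - p^2 - 9*p - 3
(2) = -2.45*h^3 - 1.62*h^2 - 0.97*h + 2.32
(3) = -u^2 - 5*u - 1
(4) = 9.2008*o^5 - 3.9313*o^4 + 8.8954*o^3 - 3.6037*o^2 + 5.4316*o - 12.4982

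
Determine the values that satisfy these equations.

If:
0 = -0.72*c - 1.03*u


Then:
c = -1.43055555555556*u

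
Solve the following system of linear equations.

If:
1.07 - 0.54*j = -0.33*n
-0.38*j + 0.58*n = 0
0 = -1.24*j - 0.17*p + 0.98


Then:
j = 3.30
n = 2.17
p = -18.34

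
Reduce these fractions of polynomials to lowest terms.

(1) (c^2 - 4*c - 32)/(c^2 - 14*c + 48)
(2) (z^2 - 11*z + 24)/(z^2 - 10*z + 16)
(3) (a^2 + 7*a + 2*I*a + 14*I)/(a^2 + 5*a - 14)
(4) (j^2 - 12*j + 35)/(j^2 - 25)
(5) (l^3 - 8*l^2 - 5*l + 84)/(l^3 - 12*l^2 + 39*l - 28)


(1) = (c + 4)/(c - 6)
(2) = (z - 3)/(z - 2)
(3) = (a + 2*I)/(a - 2)
(4) = (j - 7)/(j + 5)
(5) = (l + 3)/(l - 1)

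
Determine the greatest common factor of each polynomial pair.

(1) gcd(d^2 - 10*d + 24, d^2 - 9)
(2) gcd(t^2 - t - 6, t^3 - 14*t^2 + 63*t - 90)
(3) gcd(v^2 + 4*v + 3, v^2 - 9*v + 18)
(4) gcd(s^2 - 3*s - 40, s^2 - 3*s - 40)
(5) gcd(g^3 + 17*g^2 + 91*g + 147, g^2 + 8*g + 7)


(1) = 1
(2) = t - 3
(3) = 1
(4) = gcd((s - 8)*(s + 5), (s - 8)*(s + 5)) = s^2 - 3*s - 40
(5) = gcd((g + 3)*(g + 7)^2, (g + 1)*(g + 7)) = g + 7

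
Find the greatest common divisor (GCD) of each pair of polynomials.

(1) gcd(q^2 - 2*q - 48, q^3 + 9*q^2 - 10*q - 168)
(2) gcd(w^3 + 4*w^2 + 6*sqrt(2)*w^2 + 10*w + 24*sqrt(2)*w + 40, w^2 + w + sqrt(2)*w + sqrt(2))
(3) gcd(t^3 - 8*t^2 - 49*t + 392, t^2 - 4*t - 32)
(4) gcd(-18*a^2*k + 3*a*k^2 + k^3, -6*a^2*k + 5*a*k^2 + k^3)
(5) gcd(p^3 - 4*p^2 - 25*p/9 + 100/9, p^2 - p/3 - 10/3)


(1) = q + 6
(2) = gcd((w + 4)*(w + sqrt(2))*(w + 5*sqrt(2)), (w + 1)*(w + sqrt(2))) = w + sqrt(2)
(3) = gcd((t - 8)*(t - 7)*(t + 7), (t - 8)*(t + 4)) = t - 8
(4) = 6*a*k + k^2
(5) = p + 5/3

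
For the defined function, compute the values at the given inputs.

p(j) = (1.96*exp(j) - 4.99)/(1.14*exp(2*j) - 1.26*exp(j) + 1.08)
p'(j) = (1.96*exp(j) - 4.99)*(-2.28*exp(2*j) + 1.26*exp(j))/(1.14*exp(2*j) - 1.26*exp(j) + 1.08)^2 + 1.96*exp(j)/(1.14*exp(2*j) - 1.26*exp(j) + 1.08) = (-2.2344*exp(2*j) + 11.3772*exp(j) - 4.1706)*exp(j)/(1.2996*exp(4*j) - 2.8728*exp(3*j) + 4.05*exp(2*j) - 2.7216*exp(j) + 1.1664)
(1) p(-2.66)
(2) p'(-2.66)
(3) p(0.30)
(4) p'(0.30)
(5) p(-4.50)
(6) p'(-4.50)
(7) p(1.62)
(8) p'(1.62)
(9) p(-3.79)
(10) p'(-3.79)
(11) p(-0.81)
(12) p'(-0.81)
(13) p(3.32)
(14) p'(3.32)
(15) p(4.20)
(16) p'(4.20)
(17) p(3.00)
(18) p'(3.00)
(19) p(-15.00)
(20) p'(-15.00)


(1) = -4.87
(2) = -0.24
(3) = -1.61
(4) = 4.53
(5) = -4.66
(6) = -0.04
(7) = 0.21
(8) = -0.03
(9) = -4.70
(10) = -0.08
(11) = -5.53
(12) = 0.36
(13) = 0.06
(14) = -0.06
(15) = 0.03
(16) = -0.02
(17) = 0.08
(18) = -0.07
(19) = -4.62
(20) = -0.00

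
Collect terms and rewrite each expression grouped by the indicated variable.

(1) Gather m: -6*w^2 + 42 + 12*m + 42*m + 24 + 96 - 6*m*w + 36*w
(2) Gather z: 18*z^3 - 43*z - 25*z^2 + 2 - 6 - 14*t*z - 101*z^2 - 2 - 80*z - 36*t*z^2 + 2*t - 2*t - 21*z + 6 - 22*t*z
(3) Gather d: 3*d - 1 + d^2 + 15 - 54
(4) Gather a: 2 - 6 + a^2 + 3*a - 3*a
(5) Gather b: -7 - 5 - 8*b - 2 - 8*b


(1) = m*(54 - 6*w) - 6*w^2 + 36*w + 162
(2) = 18*z^3 + z^2*(-36*t - 126) + z*(-36*t - 144)
(3) = d^2 + 3*d - 40
(4) = a^2 - 4
(5) = -16*b - 14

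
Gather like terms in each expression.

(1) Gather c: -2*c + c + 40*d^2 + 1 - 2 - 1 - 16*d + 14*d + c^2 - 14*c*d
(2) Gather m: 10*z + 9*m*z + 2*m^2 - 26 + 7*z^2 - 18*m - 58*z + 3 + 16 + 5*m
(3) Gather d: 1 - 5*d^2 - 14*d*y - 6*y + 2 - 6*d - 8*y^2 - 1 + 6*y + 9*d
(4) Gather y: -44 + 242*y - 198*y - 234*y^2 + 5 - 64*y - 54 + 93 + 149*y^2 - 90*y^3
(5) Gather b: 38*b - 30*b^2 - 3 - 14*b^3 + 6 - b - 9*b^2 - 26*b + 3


(1) = c^2 + c*(-14*d - 1) + 40*d^2 - 2*d - 2
(2) = 2*m^2 + m*(9*z - 13) + 7*z^2 - 48*z - 7
(3) = -5*d^2 + d*(3 - 14*y) - 8*y^2 + 2
(4) = -90*y^3 - 85*y^2 - 20*y
(5) = -14*b^3 - 39*b^2 + 11*b + 6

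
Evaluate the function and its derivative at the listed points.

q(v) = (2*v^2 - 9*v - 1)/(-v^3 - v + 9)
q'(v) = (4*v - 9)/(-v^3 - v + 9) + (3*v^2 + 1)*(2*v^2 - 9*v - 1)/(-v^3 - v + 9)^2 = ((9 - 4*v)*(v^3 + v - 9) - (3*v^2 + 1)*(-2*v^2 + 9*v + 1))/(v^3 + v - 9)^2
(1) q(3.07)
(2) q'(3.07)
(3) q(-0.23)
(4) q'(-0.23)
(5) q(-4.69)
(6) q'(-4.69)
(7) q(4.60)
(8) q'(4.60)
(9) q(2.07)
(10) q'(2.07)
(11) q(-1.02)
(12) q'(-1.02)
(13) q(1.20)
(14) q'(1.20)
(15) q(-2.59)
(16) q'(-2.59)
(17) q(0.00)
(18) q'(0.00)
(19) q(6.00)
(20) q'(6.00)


(1) = 0.43
(2) = -0.68
(3) = 0.13
(4) = -1.06
(5) = 0.73
(6) = 0.18
(7) = 0.00
(8) = -0.10
(9) = 5.70
(10) = -40.35
(11) = 0.93
(12) = -0.84
(13) = -1.47
(14) = -1.98
(15) = 1.23
(16) = 0.23
(17) = -0.11
(18) = -1.01
(19) = -0.08
(20) = -0.03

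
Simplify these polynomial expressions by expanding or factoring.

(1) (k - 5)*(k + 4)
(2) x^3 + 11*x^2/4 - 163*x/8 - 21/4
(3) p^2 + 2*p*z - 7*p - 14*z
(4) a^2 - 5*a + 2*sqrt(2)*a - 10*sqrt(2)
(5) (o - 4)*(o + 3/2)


(1) = k^2 - k - 20
(2) = (x - 7/2)*(x + 1/4)*(x + 6)
(3) = (p - 7)*(p + 2*z)
(4) = (a - 5)*(a + 2*sqrt(2))
(5) = o^2 - 5*o/2 - 6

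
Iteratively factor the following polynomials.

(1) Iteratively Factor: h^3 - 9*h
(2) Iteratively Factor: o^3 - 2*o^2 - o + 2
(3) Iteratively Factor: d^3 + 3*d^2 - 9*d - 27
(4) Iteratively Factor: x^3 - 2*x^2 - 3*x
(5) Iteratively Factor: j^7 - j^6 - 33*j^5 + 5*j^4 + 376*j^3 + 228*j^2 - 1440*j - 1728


(1) = (h + 3)*(h^2 - 3*h) = (h - 3)*(h + 3)*(h)
(2) = (o - 1)*(o^2 - o - 2) = (o - 1)*(o + 1)*(o - 2)
(3) = (d + 3)*(d^2 - 9) = (d - 3)*(d + 3)*(d + 3)
(4) = (x)*(x^2 - 2*x - 3) = x*(x - 3)*(x + 1)
(5) = (j - 3)*(j^6 + 2*j^5 - 27*j^4 - 76*j^3 + 148*j^2 + 672*j + 576) = (j - 4)*(j - 3)*(j^5 + 6*j^4 - 3*j^3 - 88*j^2 - 204*j - 144) = (j - 4)*(j - 3)*(j + 3)*(j^4 + 3*j^3 - 12*j^2 - 52*j - 48) = (j - 4)*(j - 3)*(j + 2)*(j + 3)*(j^3 + j^2 - 14*j - 24) = (j - 4)*(j - 3)*(j + 2)^2*(j + 3)*(j^2 - j - 12) = (j - 4)^2*(j - 3)*(j + 2)^2*(j + 3)*(j + 3)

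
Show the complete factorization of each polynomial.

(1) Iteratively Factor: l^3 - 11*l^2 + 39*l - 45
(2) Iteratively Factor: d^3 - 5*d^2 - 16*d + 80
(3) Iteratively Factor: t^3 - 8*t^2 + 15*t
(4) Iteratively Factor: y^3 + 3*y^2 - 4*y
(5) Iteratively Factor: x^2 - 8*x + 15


(1) = (l - 3)*(l^2 - 8*l + 15) = (l - 5)*(l - 3)*(l - 3)
(2) = (d + 4)*(d^2 - 9*d + 20) = (d - 4)*(d + 4)*(d - 5)
(3) = (t - 5)*(t^2 - 3*t) = (t - 5)*(t - 3)*(t)
(4) = (y)*(y^2 + 3*y - 4) = y*(y - 1)*(y + 4)
(5) = (x - 3)*(x - 5)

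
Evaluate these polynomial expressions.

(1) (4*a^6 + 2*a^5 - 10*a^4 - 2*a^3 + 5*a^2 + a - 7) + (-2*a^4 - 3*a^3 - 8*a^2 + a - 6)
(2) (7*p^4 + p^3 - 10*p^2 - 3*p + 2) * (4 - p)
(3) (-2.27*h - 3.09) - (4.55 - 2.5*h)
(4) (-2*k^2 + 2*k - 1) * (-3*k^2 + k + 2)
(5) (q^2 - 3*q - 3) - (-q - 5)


(1) = 4*a^6 + 2*a^5 - 12*a^4 - 5*a^3 - 3*a^2 + 2*a - 13
(2) = -7*p^5 + 27*p^4 + 14*p^3 - 37*p^2 - 14*p + 8
(3) = 0.23*h - 7.64
(4) = 6*k^4 - 8*k^3 + k^2 + 3*k - 2
(5) = q^2 - 2*q + 2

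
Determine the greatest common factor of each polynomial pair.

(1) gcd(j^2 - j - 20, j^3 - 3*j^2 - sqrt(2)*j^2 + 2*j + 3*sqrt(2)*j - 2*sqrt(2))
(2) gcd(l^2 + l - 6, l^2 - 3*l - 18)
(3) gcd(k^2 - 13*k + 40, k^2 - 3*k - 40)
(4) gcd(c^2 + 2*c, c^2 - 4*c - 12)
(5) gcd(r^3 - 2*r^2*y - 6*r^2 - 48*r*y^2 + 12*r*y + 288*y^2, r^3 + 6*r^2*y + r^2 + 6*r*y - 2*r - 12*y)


(1) = gcd((j - 5)*(j + 4), (j - 2)*(j - 1)*(j - sqrt(2))) = 1
(2) = l + 3
(3) = k - 8
(4) = gcd(c*(c + 2), (c - 6)*(c + 2)) = c + 2
(5) = gcd((r - 6)*(r - 8*y)*(r + 6*y), (r - 1)*(r + 2)*(r + 6*y)) = r + 6*y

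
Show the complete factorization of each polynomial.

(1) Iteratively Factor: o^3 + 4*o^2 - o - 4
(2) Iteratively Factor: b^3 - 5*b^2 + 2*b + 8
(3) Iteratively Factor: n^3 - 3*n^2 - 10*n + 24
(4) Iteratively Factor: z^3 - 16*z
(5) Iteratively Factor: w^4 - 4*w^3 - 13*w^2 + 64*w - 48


(1) = (o + 4)*(o^2 - 1) = (o + 1)*(o + 4)*(o - 1)
(2) = (b - 4)*(b^2 - b - 2) = (b - 4)*(b - 2)*(b + 1)
(3) = (n - 2)*(n^2 - n - 12) = (n - 4)*(n - 2)*(n + 3)
(4) = (z)*(z^2 - 16) = z*(z - 4)*(z + 4)
(5) = (w - 3)*(w^3 - w^2 - 16*w + 16) = (w - 3)*(w - 1)*(w^2 - 16) = (w - 3)*(w - 1)*(w + 4)*(w - 4)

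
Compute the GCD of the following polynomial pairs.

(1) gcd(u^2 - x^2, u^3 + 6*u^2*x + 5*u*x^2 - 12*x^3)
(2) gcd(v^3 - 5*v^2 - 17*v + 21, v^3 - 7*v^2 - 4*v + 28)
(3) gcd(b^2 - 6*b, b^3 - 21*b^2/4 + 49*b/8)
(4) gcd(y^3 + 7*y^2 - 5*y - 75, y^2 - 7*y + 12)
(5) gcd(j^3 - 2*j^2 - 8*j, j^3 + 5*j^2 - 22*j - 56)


(1) = -u + x
(2) = gcd((v - 7)*(v - 1)*(v + 3), (v - 7)*(v - 2)*(v + 2)) = v - 7
(3) = b
(4) = y - 3
(5) = j^2 - 2*j - 8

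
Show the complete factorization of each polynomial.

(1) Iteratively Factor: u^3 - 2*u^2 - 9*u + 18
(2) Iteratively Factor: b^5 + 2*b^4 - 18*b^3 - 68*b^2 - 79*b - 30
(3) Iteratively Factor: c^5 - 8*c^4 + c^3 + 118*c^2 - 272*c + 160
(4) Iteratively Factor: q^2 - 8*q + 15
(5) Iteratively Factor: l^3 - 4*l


(1) = (u - 2)*(u^2 - 9) = (u - 2)*(u + 3)*(u - 3)
(2) = (b + 1)*(b^4 + b^3 - 19*b^2 - 49*b - 30) = (b + 1)*(b + 3)*(b^3 - 2*b^2 - 13*b - 10) = (b + 1)^2*(b + 3)*(b^2 - 3*b - 10) = (b - 5)*(b + 1)^2*(b + 3)*(b + 2)
(3) = (c - 4)*(c^4 - 4*c^3 - 15*c^2 + 58*c - 40) = (c - 4)*(c - 2)*(c^3 - 2*c^2 - 19*c + 20) = (c - 4)*(c - 2)*(c + 4)*(c^2 - 6*c + 5) = (c - 5)*(c - 4)*(c - 2)*(c + 4)*(c - 1)
(4) = (q - 5)*(q - 3)
(5) = (l + 2)*(l^2 - 2*l) = l*(l + 2)*(l - 2)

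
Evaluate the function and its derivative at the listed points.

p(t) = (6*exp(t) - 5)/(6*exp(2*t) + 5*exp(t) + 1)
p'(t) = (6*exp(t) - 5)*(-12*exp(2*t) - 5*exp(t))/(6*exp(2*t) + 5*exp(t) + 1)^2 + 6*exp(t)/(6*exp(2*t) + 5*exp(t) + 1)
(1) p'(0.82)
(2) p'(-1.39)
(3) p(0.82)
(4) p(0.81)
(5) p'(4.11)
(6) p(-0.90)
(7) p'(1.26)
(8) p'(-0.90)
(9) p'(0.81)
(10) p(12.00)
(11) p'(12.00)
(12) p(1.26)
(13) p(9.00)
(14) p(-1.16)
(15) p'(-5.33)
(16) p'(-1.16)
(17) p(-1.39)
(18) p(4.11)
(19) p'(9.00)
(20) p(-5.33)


(1) = -0.02
(2) = 1.59
(3) = 0.20
(4) = 0.20
(5) = -0.02
(6) = -0.64
(7) = -0.08
(8) = 1.24
(9) = -0.02
(10) = 0.00
(11) = -0.00
(12) = 0.17
(13) = 0.00
(14) = -0.99
(15) = 0.14
(16) = 1.46
(17) = -1.34
(18) = 0.02
(19) = -0.00
(20) = -4.85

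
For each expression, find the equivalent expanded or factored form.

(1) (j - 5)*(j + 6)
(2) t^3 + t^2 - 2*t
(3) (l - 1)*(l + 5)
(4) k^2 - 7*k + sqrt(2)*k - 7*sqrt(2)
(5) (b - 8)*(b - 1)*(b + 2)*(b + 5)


(1) = j^2 + j - 30
(2) = t*(t - 1)*(t + 2)
(3) = l^2 + 4*l - 5
(4) = (k - 7)*(k + sqrt(2))
(5) = b^4 - 2*b^3 - 45*b^2 - 34*b + 80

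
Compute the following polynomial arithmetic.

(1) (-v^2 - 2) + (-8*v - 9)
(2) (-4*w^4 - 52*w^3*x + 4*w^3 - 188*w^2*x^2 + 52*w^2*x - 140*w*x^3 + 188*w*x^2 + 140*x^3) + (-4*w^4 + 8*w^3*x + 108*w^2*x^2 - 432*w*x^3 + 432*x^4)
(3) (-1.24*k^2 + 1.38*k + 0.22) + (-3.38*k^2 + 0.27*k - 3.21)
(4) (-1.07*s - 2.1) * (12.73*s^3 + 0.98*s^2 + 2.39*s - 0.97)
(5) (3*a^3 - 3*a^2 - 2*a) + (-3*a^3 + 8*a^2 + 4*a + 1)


(1) = -v^2 - 8*v - 11
(2) = -8*w^4 - 44*w^3*x + 4*w^3 - 80*w^2*x^2 + 52*w^2*x - 572*w*x^3 + 188*w*x^2 + 432*x^4 + 140*x^3
(3) = -4.62*k^2 + 1.65*k - 2.99
(4) = -13.6211*s^4 - 27.7816*s^3 - 4.6153*s^2 - 3.9811*s + 2.037
(5) = 5*a^2 + 2*a + 1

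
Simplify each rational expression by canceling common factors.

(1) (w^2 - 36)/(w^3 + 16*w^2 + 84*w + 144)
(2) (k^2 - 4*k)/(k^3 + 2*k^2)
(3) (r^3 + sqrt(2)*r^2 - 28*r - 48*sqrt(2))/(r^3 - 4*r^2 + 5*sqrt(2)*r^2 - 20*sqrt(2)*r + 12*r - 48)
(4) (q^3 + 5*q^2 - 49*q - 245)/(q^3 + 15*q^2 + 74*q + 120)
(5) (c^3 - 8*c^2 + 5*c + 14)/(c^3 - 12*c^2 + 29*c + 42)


(1) = (w - 6)/(w^2 + 10*w + 24)
(2) = (k - 4)/(k^2 + 2*k)
(3) = (r - 4*sqrt(2))/(r - 4)
(4) = (q^2 - 49)/(q^2 + 10*q + 24)
(5) = (c - 2)/(c - 6)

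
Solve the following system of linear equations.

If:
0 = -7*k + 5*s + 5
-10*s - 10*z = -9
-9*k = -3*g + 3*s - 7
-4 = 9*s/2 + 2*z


Then:
g = -3928/525
k = -33/35
s = -58/25
z = 161/50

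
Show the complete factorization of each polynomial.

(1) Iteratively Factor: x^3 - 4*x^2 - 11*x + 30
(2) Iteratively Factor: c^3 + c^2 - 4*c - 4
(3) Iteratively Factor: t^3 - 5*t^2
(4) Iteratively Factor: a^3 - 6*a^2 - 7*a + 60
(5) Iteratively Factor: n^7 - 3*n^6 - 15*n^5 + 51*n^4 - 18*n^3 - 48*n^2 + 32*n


(1) = (x - 5)*(x^2 + x - 6) = (x - 5)*(x + 3)*(x - 2)
(2) = (c - 2)*(c^2 + 3*c + 2) = (c - 2)*(c + 1)*(c + 2)
(3) = (t)*(t^2 - 5*t) = t^2*(t - 5)
(4) = (a - 4)*(a^2 - 2*a - 15) = (a - 5)*(a - 4)*(a + 3)
(5) = (n - 4)*(n^6 + n^5 - 11*n^4 + 7*n^3 + 10*n^2 - 8*n) = (n - 4)*(n + 1)*(n^5 - 11*n^3 + 18*n^2 - 8*n) = (n - 4)*(n + 1)*(n + 4)*(n^4 - 4*n^3 + 5*n^2 - 2*n) = (n - 4)*(n - 1)*(n + 1)*(n + 4)*(n^3 - 3*n^2 + 2*n) = (n - 4)*(n - 1)^2*(n + 1)*(n + 4)*(n^2 - 2*n) = n*(n - 4)*(n - 1)^2*(n + 1)*(n + 4)*(n - 2)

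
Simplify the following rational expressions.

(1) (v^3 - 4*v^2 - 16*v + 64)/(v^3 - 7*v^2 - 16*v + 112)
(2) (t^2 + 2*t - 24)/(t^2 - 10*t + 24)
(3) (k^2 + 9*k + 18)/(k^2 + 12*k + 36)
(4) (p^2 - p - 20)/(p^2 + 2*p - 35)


(1) = (v - 4)/(v - 7)
(2) = (t + 6)/(t - 6)
(3) = (k + 3)/(k + 6)
(4) = (p + 4)/(p + 7)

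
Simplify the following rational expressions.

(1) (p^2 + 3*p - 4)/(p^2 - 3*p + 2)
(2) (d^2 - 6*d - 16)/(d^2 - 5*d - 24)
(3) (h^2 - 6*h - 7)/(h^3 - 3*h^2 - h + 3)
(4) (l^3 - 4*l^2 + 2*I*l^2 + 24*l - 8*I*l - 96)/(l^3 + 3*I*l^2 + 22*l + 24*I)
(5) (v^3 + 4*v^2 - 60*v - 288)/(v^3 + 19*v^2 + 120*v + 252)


(1) = (p + 4)/(p - 2)
(2) = (d + 2)/(d + 3)
(3) = (h - 7)/(h^2 - 4*h + 3)
(4) = (l - 4)/(l + I)
(5) = (v - 8)/(v + 7)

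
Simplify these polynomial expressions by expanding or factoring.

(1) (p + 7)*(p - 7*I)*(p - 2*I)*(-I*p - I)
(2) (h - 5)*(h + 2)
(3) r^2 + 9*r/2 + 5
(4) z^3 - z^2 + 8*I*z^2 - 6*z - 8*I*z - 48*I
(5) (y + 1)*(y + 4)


(1) = -I*p^4 - 9*p^3 - 8*I*p^3 - 72*p^2 + 7*I*p^2 - 63*p + 112*I*p + 98*I
(2) = h^2 - 3*h - 10
(3) = (r + 2)*(r + 5/2)
(4) = (z - 3)*(z + 2)*(z + 8*I)
(5) = y^2 + 5*y + 4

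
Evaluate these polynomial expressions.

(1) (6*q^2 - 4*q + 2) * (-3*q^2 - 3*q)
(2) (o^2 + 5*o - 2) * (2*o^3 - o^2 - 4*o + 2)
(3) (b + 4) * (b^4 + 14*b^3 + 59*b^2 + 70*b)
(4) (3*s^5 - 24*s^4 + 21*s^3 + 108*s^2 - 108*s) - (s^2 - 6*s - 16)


(1) = -18*q^4 - 6*q^3 + 6*q^2 - 6*q
(2) = 2*o^5 + 9*o^4 - 13*o^3 - 16*o^2 + 18*o - 4
(3) = b^5 + 18*b^4 + 115*b^3 + 306*b^2 + 280*b
(4) = 3*s^5 - 24*s^4 + 21*s^3 + 107*s^2 - 102*s + 16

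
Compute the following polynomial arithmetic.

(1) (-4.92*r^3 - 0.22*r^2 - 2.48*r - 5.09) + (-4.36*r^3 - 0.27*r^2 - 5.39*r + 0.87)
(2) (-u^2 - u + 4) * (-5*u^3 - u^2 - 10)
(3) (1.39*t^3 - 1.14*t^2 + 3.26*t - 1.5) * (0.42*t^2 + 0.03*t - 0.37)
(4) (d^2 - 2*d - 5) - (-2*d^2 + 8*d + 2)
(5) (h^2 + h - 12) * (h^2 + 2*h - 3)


(1) = -9.28*r^3 - 0.49*r^2 - 7.87*r - 4.22
(2) = 5*u^5 + 6*u^4 - 19*u^3 + 6*u^2 + 10*u - 40
(3) = 0.5838*t^5 - 0.4371*t^4 + 0.8207*t^3 - 0.1104*t^2 - 1.2512*t + 0.555
(4) = 3*d^2 - 10*d - 7
(5) = h^4 + 3*h^3 - 13*h^2 - 27*h + 36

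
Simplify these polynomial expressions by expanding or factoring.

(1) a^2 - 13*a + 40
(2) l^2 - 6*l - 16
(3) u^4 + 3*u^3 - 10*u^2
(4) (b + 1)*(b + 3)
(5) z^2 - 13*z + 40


(1) = (a - 8)*(a - 5)
(2) = (l - 8)*(l + 2)
(3) = u^2*(u - 2)*(u + 5)
(4) = b^2 + 4*b + 3
(5) = (z - 8)*(z - 5)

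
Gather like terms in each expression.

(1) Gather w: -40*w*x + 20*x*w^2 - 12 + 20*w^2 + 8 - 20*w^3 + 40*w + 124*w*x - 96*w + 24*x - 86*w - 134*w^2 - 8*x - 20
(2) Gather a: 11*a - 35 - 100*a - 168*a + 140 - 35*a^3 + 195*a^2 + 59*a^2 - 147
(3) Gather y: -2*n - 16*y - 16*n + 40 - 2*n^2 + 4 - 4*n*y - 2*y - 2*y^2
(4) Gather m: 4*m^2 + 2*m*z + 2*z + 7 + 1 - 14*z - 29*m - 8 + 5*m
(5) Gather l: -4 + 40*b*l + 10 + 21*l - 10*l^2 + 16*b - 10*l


(1) = -20*w^3 + w^2*(20*x - 114) + w*(84*x - 142) + 16*x - 24
(2) = -35*a^3 + 254*a^2 - 257*a - 42
(3) = -2*n^2 - 18*n - 2*y^2 + y*(-4*n - 18) + 44
(4) = 4*m^2 + m*(2*z - 24) - 12*z
(5) = 16*b - 10*l^2 + l*(40*b + 11) + 6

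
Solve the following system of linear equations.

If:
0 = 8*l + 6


Then:
l = -3/4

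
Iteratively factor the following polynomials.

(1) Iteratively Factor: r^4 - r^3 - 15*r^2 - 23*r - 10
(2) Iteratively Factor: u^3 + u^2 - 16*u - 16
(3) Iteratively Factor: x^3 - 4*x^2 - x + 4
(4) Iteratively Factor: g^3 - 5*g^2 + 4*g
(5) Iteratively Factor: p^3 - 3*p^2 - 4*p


(1) = (r + 2)*(r^3 - 3*r^2 - 9*r - 5) = (r + 1)*(r + 2)*(r^2 - 4*r - 5) = (r + 1)^2*(r + 2)*(r - 5)
(2) = (u - 4)*(u^2 + 5*u + 4) = (u - 4)*(u + 1)*(u + 4)
(3) = (x - 4)*(x^2 - 1) = (x - 4)*(x - 1)*(x + 1)
(4) = (g - 4)*(g^2 - g) = (g - 4)*(g - 1)*(g)
(5) = (p - 4)*(p^2 + p) = (p - 4)*(p + 1)*(p)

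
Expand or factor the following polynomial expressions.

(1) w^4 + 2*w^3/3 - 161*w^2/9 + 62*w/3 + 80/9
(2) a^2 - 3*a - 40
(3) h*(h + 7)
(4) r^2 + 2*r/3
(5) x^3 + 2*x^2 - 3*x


(1) = (w - 8/3)*(w - 2)*(w + 1/3)*(w + 5)
(2) = (a - 8)*(a + 5)
(3) = h^2 + 7*h
(4) = r*(r + 2/3)
(5) = x*(x - 1)*(x + 3)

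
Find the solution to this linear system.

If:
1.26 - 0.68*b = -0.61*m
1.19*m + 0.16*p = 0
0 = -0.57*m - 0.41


Then:
b = 1.21
m = -0.72
p = 5.35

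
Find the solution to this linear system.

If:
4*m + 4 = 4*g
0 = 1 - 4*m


Then:
g = 5/4
m = 1/4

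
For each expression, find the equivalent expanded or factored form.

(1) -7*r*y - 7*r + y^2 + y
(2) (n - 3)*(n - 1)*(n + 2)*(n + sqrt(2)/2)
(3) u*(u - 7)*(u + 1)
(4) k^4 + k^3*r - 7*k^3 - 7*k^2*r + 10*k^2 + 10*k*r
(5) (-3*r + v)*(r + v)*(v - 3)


(1) = (-7*r + y)*(y + 1)
(2) = n^4 - 2*n^3 + sqrt(2)*n^3/2 - 5*n^2 - sqrt(2)*n^2 - 5*sqrt(2)*n/2 + 6*n + 3*sqrt(2)
(3) = u^3 - 6*u^2 - 7*u
(4) = k*(k - 5)*(k - 2)*(k + r)
(5) = -3*r^2*v + 9*r^2 - 2*r*v^2 + 6*r*v + v^3 - 3*v^2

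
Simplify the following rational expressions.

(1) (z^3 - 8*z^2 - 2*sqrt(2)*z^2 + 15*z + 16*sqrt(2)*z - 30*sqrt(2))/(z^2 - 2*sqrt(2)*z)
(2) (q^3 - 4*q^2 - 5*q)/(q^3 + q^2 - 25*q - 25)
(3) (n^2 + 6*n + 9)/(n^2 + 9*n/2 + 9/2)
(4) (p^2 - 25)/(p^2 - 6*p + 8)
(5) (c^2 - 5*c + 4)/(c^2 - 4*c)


(1) = (z^2 - 8*z + 15)/z
(2) = q/(q + 5)
(3) = (2*n + 6)/(2*n + 3)
(4) = (p^2 - 25)/(p^2 - 6*p + 8)
(5) = (c - 1)/c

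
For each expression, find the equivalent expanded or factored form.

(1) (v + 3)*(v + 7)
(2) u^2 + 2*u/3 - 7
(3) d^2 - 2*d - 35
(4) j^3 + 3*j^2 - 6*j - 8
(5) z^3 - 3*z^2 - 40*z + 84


(1) = v^2 + 10*v + 21
(2) = (u - 7/3)*(u + 3)
(3) = (d - 7)*(d + 5)
(4) = (j - 2)*(j + 1)*(j + 4)
(5) = (z - 7)*(z - 2)*(z + 6)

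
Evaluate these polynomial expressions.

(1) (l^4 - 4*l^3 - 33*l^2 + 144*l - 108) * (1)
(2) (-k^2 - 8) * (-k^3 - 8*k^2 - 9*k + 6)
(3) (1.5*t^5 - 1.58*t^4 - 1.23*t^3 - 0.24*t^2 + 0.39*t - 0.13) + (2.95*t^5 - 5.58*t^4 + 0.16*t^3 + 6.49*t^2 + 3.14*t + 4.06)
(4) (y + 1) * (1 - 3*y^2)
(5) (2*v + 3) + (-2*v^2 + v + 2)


(1) = l^4 - 4*l^3 - 33*l^2 + 144*l - 108
(2) = k^5 + 8*k^4 + 17*k^3 + 58*k^2 + 72*k - 48
(3) = 4.45*t^5 - 7.16*t^4 - 1.07*t^3 + 6.25*t^2 + 3.53*t + 3.93
(4) = -3*y^3 - 3*y^2 + y + 1
(5) = -2*v^2 + 3*v + 5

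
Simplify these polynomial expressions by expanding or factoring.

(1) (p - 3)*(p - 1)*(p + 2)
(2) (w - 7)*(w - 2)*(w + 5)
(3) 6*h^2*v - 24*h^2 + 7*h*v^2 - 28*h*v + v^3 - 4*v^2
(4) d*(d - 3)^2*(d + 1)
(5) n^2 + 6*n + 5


(1) = p^3 - 2*p^2 - 5*p + 6
(2) = w^3 - 4*w^2 - 31*w + 70
(3) = (h + v)*(6*h + v)*(v - 4)
(4) = d^4 - 5*d^3 + 3*d^2 + 9*d
(5) = (n + 1)*(n + 5)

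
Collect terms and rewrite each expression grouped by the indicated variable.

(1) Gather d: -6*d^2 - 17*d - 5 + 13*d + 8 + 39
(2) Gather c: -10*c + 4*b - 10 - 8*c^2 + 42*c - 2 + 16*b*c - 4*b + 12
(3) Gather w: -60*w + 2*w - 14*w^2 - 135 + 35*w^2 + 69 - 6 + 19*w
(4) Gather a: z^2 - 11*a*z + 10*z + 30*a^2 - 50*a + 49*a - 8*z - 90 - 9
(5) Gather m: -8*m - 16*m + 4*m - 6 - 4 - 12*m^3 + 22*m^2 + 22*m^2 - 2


(1) = -6*d^2 - 4*d + 42
(2) = -8*c^2 + c*(16*b + 32)
(3) = 21*w^2 - 39*w - 72
(4) = 30*a^2 + a*(-11*z - 1) + z^2 + 2*z - 99
(5) = -12*m^3 + 44*m^2 - 20*m - 12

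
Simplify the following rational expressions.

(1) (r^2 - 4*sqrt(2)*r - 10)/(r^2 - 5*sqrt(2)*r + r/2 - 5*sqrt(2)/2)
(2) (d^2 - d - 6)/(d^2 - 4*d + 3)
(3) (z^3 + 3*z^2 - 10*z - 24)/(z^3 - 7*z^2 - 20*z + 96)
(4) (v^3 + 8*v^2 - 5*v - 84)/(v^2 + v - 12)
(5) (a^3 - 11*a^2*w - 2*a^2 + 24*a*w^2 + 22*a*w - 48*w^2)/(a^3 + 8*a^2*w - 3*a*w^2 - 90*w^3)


(1) = (2*r + 2*sqrt(2))/(2*r + 1)
(2) = (d + 2)/(d - 1)
(3) = (z + 2)/(z - 8)
(4) = v + 7
(5) = (a^2 - 8*a*w - 2*a + 16*w)/(a^2 + 11*a*w + 30*w^2)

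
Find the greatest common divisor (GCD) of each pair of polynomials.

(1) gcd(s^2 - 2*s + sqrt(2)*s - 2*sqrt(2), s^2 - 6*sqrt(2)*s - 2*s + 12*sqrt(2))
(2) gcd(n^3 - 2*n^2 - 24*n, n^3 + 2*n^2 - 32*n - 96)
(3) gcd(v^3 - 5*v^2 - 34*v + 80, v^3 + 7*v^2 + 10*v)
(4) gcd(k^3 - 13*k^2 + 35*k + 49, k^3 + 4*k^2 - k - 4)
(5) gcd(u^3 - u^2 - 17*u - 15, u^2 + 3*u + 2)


(1) = s - 2
(2) = n^2 - 2*n - 24
(3) = gcd((v - 8)*(v - 2)*(v + 5), v*(v + 2)*(v + 5)) = v + 5
(4) = gcd((k - 7)^2*(k + 1), (k - 1)*(k + 1)*(k + 4)) = k + 1
(5) = gcd((u - 5)*(u + 1)*(u + 3), (u + 1)*(u + 2)) = u + 1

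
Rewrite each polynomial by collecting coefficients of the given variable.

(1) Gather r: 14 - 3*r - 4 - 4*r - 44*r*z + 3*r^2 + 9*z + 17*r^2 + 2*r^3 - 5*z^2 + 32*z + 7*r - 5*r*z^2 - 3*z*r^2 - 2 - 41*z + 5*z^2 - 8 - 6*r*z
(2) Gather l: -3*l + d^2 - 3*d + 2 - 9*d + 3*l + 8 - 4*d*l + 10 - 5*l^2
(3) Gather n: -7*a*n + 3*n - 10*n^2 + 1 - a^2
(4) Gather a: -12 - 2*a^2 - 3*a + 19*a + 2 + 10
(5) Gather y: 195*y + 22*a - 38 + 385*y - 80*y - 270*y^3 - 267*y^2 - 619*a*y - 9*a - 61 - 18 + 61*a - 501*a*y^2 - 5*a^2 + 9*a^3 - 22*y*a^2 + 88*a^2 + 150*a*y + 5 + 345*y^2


(1) = 2*r^3 + r^2*(20 - 3*z) + r*(-5*z^2 - 50*z)
(2) = d^2 - 4*d*l - 12*d - 5*l^2 + 20
(3) = -a^2 - 10*n^2 + n*(3 - 7*a) + 1
(4) = -2*a^2 + 16*a
(5) = 9*a^3 + 83*a^2 + 74*a - 270*y^3 + y^2*(78 - 501*a) + y*(-22*a^2 - 469*a + 500) - 112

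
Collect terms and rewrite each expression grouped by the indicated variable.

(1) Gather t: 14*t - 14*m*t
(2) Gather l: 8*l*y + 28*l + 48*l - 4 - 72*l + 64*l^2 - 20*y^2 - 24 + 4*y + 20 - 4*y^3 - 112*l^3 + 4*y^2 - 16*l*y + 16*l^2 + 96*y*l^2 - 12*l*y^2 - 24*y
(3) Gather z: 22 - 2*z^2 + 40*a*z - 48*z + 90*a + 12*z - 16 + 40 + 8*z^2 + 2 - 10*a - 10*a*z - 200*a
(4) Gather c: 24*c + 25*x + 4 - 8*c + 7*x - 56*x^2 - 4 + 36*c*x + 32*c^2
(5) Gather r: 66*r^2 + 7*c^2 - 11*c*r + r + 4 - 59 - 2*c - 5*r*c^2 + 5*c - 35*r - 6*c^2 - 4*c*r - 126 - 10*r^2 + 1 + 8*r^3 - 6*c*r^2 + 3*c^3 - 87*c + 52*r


(1) = t*(14 - 14*m)
(2) = -112*l^3 + l^2*(96*y + 80) + l*(-12*y^2 - 8*y + 4) - 4*y^3 - 16*y^2 - 20*y - 8
(3) = -120*a + 6*z^2 + z*(30*a - 36) + 48
(4) = 32*c^2 + c*(36*x + 16) - 56*x^2 + 32*x
(5) = 3*c^3 + c^2 - 84*c + 8*r^3 + r^2*(56 - 6*c) + r*(-5*c^2 - 15*c + 18) - 180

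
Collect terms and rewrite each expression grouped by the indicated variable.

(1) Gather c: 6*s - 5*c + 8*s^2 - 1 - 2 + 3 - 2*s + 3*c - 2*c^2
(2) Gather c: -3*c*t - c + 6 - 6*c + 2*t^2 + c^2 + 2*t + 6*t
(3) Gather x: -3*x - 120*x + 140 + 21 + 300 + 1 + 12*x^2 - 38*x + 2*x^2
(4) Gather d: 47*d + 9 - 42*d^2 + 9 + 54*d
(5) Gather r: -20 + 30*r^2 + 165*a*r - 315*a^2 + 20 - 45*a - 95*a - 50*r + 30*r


(1) = -2*c^2 - 2*c + 8*s^2 + 4*s
(2) = c^2 + c*(-3*t - 7) + 2*t^2 + 8*t + 6
(3) = 14*x^2 - 161*x + 462
(4) = -42*d^2 + 101*d + 18
(5) = -315*a^2 - 140*a + 30*r^2 + r*(165*a - 20)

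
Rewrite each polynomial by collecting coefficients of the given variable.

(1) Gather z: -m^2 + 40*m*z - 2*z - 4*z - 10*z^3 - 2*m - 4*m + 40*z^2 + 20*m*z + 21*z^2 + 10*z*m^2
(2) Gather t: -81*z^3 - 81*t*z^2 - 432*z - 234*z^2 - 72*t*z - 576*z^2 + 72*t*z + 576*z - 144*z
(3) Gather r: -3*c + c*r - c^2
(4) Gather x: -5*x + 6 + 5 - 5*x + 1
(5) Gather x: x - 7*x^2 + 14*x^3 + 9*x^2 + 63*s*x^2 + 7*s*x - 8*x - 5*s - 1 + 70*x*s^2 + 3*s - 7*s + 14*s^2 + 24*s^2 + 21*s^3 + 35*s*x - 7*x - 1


(1) = -m^2 - 6*m - 10*z^3 + 61*z^2 + z*(10*m^2 + 60*m - 6)
(2) = -81*t*z^2 - 81*z^3 - 810*z^2
(3) = -c^2 + c*r - 3*c
(4) = 12 - 10*x
(5) = 21*s^3 + 38*s^2 - 9*s + 14*x^3 + x^2*(63*s + 2) + x*(70*s^2 + 42*s - 14) - 2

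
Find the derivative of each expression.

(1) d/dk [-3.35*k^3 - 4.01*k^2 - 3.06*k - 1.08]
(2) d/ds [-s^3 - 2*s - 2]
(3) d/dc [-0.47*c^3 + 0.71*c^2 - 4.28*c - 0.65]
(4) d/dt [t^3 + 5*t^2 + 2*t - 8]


(1) = -10.05*k^2 - 8.02*k - 3.06
(2) = -3*s^2 - 2
(3) = -1.41*c^2 + 1.42*c - 4.28
(4) = 3*t^2 + 10*t + 2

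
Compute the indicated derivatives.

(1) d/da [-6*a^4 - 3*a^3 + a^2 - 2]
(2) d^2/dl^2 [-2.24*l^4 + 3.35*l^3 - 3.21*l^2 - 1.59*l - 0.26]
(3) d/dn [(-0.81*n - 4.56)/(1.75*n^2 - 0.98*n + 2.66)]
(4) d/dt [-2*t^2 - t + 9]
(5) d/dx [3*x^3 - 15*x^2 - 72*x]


(1) = a*(-24*a^2 - 9*a + 2)
(2) = -26.88*l^2 + 20.1*l - 6.42
(3) = (1.4175*n^2 + 15.96*n - 6.6234)/(3.0625*n^4 - 3.43*n^3 + 10.2704*n^2 - 5.2136*n + 7.0756)
(4) = -4*t - 1
(5) = 9*x^2 - 30*x - 72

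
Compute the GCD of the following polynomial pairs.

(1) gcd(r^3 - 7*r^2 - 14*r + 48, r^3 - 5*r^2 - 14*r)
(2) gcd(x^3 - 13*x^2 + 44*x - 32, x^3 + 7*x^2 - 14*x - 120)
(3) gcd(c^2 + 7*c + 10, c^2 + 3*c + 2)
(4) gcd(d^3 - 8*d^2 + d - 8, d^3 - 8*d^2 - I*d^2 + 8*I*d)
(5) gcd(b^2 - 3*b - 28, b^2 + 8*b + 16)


(1) = 1
(2) = x - 4
(3) = gcd((c + 2)*(c + 5), (c + 1)*(c + 2)) = c + 2
(4) = d^2 + d*(-8 - I) + 8*I
(5) = b + 4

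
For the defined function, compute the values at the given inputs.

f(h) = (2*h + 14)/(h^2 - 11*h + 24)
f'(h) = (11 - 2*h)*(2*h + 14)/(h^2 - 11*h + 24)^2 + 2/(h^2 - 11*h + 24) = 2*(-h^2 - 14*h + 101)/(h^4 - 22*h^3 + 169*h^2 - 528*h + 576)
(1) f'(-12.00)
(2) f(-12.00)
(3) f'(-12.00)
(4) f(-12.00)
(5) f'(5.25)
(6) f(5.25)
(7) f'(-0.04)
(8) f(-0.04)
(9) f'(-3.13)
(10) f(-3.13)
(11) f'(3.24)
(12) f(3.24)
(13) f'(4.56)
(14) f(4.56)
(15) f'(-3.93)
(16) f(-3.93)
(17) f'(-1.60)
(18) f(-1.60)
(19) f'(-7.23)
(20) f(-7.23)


(1) = 0.00
(2) = -0.03
(3) = 0.00
(4) = -0.03
(5) = -0.00
(6) = -3.96
(7) = 0.34
(8) = 0.57
(9) = 0.06
(10) = 0.11
(11) = 69.18
(12) = -17.93
(13) = 1.14
(14) = -4.31
(15) = 0.04
(16) = 0.07
(17) = 0.12
(18) = 0.24
(19) = 0.01
(20) = -0.00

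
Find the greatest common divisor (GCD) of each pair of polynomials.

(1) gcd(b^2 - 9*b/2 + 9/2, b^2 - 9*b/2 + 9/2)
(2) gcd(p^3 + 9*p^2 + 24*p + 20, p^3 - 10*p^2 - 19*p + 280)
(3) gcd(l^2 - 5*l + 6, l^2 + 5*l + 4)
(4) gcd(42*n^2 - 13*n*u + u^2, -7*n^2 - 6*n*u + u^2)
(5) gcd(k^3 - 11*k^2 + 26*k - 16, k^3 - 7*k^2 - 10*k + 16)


(1) = b^2 - 9*b/2 + 9/2
(2) = gcd((p + 2)^2*(p + 5), (p - 8)*(p - 7)*(p + 5)) = p + 5
(3) = 1
(4) = gcd((-7*n + u)*(-6*n + u), (-7*n + u)*(n + u)) = -7*n + u
(5) = gcd((k - 8)*(k - 2)*(k - 1), (k - 8)*(k - 1)*(k + 2)) = k^2 - 9*k + 8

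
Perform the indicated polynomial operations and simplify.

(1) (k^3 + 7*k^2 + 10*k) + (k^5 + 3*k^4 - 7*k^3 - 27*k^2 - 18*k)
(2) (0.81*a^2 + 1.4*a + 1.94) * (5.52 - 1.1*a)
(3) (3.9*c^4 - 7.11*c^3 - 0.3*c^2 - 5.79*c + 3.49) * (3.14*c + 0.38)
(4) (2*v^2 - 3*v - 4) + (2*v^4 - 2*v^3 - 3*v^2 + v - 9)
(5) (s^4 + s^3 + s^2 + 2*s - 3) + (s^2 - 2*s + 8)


(1) = k^5 + 3*k^4 - 6*k^3 - 20*k^2 - 8*k
(2) = -0.891*a^3 + 2.9312*a^2 + 5.594*a + 10.7088
(3) = 12.246*c^5 - 20.8434*c^4 - 3.6438*c^3 - 18.2946*c^2 + 8.7584*c + 1.3262
(4) = 2*v^4 - 2*v^3 - v^2 - 2*v - 13
(5) = s^4 + s^3 + 2*s^2 + 5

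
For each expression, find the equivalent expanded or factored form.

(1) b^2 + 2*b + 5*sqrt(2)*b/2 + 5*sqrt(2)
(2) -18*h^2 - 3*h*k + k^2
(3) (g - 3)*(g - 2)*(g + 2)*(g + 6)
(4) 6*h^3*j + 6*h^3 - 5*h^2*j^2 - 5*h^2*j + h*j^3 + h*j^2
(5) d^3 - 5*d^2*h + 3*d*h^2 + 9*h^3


(1) = (b + 2)*(b + 5*sqrt(2)/2)
(2) = (-6*h + k)*(3*h + k)
(3) = g^4 + 3*g^3 - 22*g^2 - 12*g + 72
(4) = (-3*h + j)*(-2*h + j)*(h*j + h)
(5) = (d - 3*h)^2*(d + h)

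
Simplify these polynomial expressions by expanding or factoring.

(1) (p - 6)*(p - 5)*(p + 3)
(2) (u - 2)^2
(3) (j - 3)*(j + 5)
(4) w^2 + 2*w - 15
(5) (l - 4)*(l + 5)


(1) = p^3 - 8*p^2 - 3*p + 90
(2) = u^2 - 4*u + 4
(3) = j^2 + 2*j - 15
(4) = (w - 3)*(w + 5)
(5) = l^2 + l - 20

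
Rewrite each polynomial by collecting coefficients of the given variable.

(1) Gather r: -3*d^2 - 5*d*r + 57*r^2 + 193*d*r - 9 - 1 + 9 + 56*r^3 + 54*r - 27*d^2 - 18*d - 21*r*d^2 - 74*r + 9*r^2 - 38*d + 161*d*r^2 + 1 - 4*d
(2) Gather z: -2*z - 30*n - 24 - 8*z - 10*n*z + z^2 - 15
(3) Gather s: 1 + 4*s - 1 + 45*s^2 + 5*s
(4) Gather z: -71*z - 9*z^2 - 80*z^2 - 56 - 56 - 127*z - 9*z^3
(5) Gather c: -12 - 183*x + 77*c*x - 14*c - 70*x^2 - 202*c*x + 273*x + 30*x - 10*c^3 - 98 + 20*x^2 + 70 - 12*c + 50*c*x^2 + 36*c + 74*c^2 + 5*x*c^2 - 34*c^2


(1) = -30*d^2 - 60*d + 56*r^3 + r^2*(161*d + 66) + r*(-21*d^2 + 188*d - 20)
(2) = -30*n + z^2 + z*(-10*n - 10) - 39
(3) = 45*s^2 + 9*s
(4) = -9*z^3 - 89*z^2 - 198*z - 112
(5) = -10*c^3 + c^2*(5*x + 40) + c*(50*x^2 - 125*x + 10) - 50*x^2 + 120*x - 40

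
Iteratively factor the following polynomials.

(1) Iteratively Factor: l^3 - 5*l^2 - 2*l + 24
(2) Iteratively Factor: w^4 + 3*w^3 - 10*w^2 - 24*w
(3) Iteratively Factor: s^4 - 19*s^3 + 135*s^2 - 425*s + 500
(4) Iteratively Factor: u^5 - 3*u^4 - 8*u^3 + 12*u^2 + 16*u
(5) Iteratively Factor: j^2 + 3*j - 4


(1) = (l + 2)*(l^2 - 7*l + 12) = (l - 4)*(l + 2)*(l - 3)
(2) = (w - 3)*(w^3 + 6*w^2 + 8*w) = w*(w - 3)*(w^2 + 6*w + 8) = w*(w - 3)*(w + 2)*(w + 4)
(3) = (s - 5)*(s^3 - 14*s^2 + 65*s - 100) = (s - 5)^2*(s^2 - 9*s + 20) = (s - 5)^3*(s - 4)
(4) = (u + 1)*(u^4 - 4*u^3 - 4*u^2 + 16*u) = (u - 4)*(u + 1)*(u^3 - 4*u) = (u - 4)*(u - 2)*(u + 1)*(u^2 + 2*u) = (u - 4)*(u - 2)*(u + 1)*(u + 2)*(u)
(5) = (j - 1)*(j + 4)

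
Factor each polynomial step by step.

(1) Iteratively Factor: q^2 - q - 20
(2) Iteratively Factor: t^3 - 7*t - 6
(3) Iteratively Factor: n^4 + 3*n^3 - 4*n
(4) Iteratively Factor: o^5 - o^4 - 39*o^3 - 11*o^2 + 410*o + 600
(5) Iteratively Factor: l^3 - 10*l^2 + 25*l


(1) = (q - 5)*(q + 4)
(2) = (t + 1)*(t^2 - t - 6) = (t + 1)*(t + 2)*(t - 3)
(3) = (n + 2)*(n^3 + n^2 - 2*n) = n*(n + 2)*(n^2 + n - 2) = n*(n - 1)*(n + 2)*(n + 2)
(4) = (o + 3)*(o^4 - 4*o^3 - 27*o^2 + 70*o + 200) = (o + 2)*(o + 3)*(o^3 - 6*o^2 - 15*o + 100) = (o + 2)*(o + 3)*(o + 4)*(o^2 - 10*o + 25) = (o - 5)*(o + 2)*(o + 3)*(o + 4)*(o - 5)
(5) = (l - 5)*(l^2 - 5*l) = (l - 5)^2*(l)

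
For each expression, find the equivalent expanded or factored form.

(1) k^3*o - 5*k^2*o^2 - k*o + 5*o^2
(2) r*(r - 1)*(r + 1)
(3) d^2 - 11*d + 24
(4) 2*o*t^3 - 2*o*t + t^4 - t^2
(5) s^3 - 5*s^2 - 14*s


(1) = (k - 1)*(k - 5*o)*(k*o + o)
(2) = r^3 - r
(3) = (d - 8)*(d - 3)
(4) = t*(2*o + t)*(t - 1)*(t + 1)
(5) = s*(s - 7)*(s + 2)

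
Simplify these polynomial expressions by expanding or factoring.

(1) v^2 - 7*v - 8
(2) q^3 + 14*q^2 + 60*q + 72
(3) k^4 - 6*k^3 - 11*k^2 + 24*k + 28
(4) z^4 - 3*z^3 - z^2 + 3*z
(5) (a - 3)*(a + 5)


(1) = (v - 8)*(v + 1)
(2) = (q + 2)*(q + 6)^2
(3) = (k - 7)*(k - 2)*(k + 1)*(k + 2)
(4) = z*(z - 3)*(z - 1)*(z + 1)
(5) = a^2 + 2*a - 15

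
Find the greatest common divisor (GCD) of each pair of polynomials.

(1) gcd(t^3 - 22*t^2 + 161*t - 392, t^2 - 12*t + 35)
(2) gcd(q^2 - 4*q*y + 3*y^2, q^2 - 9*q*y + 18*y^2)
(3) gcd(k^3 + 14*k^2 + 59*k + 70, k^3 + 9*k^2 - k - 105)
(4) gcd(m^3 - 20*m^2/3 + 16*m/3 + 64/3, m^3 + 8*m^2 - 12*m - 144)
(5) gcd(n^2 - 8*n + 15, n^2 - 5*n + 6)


(1) = gcd((t - 8)*(t - 7)^2, (t - 7)*(t - 5)) = t - 7
(2) = gcd((q - 3*y)*(q - y), (q - 6*y)*(q - 3*y)) = -q + 3*y
(3) = k^2 + 12*k + 35
(4) = m - 4
(5) = n - 3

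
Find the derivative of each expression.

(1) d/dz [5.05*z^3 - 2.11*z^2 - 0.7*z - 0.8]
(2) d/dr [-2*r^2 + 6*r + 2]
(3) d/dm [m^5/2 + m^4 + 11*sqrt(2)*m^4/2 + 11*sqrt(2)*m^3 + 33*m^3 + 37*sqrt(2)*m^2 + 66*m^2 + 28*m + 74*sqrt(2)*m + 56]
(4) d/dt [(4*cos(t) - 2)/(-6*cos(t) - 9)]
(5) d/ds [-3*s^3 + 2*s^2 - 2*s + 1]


(1) = 15.15*z^2 - 4.22*z - 0.7
(2) = 6 - 4*r
(3) = 5*m^4/2 + 4*m^3 + 22*sqrt(2)*m^3 + 33*sqrt(2)*m^2 + 99*m^2 + 74*sqrt(2)*m + 132*m + 28 + 74*sqrt(2)
(4) = 16*sin(t)/(3*(2*cos(t) + 3)^2)
(5) = -9*s^2 + 4*s - 2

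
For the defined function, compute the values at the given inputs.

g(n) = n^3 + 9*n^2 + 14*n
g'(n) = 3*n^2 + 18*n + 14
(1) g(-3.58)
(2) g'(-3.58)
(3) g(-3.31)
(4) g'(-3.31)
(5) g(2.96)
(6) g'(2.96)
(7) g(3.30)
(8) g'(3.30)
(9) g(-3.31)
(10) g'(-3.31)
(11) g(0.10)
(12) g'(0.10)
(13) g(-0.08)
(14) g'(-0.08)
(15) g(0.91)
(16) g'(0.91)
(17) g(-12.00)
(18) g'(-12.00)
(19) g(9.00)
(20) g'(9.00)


(1) = 19.34
(2) = -11.99
(3) = 16.00
(4) = -12.71
(5) = 146.23
(6) = 93.56
(7) = 180.15
(8) = 106.07
(9) = 16.00
(10) = -12.71
(11) = 1.49
(12) = 15.83
(13) = -1.06
(14) = 12.58
(15) = 20.95
(16) = 32.86
(17) = -600.00
(18) = 230.00
(19) = 1584.00
(20) = 419.00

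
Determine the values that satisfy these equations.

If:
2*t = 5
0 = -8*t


Then:
No Solution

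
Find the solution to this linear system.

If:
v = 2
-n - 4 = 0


Then:
n = -4
v = 2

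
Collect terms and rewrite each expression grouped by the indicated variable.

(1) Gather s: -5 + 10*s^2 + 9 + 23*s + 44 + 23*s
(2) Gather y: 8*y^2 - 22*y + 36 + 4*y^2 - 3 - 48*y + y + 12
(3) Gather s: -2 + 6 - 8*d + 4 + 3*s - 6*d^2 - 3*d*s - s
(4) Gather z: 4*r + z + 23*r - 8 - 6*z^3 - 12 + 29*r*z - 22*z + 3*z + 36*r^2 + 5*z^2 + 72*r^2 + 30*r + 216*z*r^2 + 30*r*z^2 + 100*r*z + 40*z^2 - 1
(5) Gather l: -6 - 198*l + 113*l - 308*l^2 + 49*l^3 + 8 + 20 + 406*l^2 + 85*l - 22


(1) = 10*s^2 + 46*s + 48
(2) = 12*y^2 - 69*y + 45
(3) = -6*d^2 - 8*d + s*(2 - 3*d) + 8
(4) = 108*r^2 + 57*r - 6*z^3 + z^2*(30*r + 45) + z*(216*r^2 + 129*r - 18) - 21
(5) = 49*l^3 + 98*l^2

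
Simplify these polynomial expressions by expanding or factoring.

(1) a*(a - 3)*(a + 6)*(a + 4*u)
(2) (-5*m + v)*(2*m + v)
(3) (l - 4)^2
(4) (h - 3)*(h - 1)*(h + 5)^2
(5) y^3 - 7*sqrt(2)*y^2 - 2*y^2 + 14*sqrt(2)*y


(1) = a^4 + 4*a^3*u + 3*a^3 + 12*a^2*u - 18*a^2 - 72*a*u
(2) = -10*m^2 - 3*m*v + v^2
(3) = l^2 - 8*l + 16
(4) = h^4 + 6*h^3 - 12*h^2 - 70*h + 75
(5) = y*(y - 2)*(y - 7*sqrt(2))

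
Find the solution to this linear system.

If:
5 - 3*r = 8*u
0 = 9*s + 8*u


Then:
r = 5/3 - 8*u/3
s = -8*u/9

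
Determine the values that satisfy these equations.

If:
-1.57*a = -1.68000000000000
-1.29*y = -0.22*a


Then:
a = 1.07
y = 0.18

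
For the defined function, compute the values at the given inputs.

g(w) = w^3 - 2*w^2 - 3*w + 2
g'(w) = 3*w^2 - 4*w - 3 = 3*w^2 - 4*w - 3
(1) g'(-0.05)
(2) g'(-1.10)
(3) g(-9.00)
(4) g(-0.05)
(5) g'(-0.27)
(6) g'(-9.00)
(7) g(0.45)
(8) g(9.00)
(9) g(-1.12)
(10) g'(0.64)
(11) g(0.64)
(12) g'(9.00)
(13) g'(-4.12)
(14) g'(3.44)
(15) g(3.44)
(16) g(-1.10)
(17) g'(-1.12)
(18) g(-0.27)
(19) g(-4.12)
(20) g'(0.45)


(1) = -2.79
(2) = 5.03
(3) = -862.00
(4) = 2.14
(5) = -1.70
(6) = 276.00
(7) = 0.34
(8) = 542.00
(9) = 1.45
(10) = -4.33
(11) = -0.48
(12) = 204.00
(13) = 64.40
(14) = 18.74
(15) = 8.72
(16) = 1.55
(17) = 5.24
(18) = 2.64
(19) = -89.52
(20) = -4.19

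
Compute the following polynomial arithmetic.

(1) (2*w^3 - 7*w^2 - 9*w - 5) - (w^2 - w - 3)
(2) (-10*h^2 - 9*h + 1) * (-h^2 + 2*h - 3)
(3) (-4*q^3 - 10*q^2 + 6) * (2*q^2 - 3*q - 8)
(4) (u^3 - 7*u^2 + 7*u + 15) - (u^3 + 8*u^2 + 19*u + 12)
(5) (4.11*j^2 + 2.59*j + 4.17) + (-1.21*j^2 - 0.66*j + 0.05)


(1) = 2*w^3 - 8*w^2 - 8*w - 2
(2) = 10*h^4 - 11*h^3 + 11*h^2 + 29*h - 3
(3) = -8*q^5 - 8*q^4 + 62*q^3 + 92*q^2 - 18*q - 48
(4) = -15*u^2 - 12*u + 3
(5) = 2.9*j^2 + 1.93*j + 4.22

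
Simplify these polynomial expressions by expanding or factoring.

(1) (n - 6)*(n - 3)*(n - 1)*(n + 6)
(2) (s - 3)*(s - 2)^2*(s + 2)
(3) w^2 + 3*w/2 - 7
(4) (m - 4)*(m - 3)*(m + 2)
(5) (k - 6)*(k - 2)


(1) = n^4 - 4*n^3 - 33*n^2 + 144*n - 108
(2) = s^4 - 5*s^3 + 2*s^2 + 20*s - 24
(3) = (w - 2)*(w + 7/2)
(4) = m^3 - 5*m^2 - 2*m + 24
(5) = k^2 - 8*k + 12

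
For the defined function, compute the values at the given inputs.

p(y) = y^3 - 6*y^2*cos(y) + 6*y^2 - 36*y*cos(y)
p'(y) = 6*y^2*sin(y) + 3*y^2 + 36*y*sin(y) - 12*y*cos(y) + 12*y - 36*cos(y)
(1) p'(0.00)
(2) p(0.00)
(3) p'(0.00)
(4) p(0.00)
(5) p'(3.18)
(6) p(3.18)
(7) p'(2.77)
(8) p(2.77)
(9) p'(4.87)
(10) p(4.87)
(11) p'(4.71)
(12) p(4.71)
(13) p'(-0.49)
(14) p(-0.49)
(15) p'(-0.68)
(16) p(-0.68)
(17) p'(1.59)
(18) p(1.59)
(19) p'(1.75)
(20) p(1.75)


(1) = -36.00
(2) = 0.00
(3) = -36.00
(4) = 0.00
(5) = 135.88
(6) = 267.86
(7) = 173.70
(8) = 203.10
(9) = -198.92
(10) = 207.95
(11) = -179.37
(12) = 238.31
(13) = -24.11
(14) = 15.62
(15) = -14.77
(16) = 19.34
(17) = 100.12
(18) = 20.58
(19) = 120.42
(20) = 38.24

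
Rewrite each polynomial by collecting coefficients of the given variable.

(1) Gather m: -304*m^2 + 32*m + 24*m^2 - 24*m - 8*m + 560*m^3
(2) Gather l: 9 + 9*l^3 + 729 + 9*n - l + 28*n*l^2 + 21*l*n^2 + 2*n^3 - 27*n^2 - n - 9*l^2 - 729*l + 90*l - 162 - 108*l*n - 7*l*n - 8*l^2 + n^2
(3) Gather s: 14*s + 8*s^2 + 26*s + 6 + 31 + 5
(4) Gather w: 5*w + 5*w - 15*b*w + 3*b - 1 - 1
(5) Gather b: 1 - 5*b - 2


(1) = 560*m^3 - 280*m^2
(2) = 9*l^3 + l^2*(28*n - 17) + l*(21*n^2 - 115*n - 640) + 2*n^3 - 26*n^2 + 8*n + 576
(3) = 8*s^2 + 40*s + 42
(4) = 3*b + w*(10 - 15*b) - 2
(5) = -5*b - 1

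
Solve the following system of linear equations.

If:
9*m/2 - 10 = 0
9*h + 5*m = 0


Then:
h = -100/81
m = 20/9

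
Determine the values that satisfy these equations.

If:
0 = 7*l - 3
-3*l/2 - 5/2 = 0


Then:
No Solution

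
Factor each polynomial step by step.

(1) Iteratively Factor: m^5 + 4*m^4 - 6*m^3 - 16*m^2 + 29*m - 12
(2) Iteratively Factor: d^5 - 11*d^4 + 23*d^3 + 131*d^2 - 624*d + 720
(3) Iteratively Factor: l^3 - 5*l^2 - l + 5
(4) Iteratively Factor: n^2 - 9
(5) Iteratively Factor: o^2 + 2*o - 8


(1) = (m + 3)*(m^4 + m^3 - 9*m^2 + 11*m - 4) = (m + 3)*(m + 4)*(m^3 - 3*m^2 + 3*m - 1) = (m - 1)*(m + 3)*(m + 4)*(m^2 - 2*m + 1) = (m - 1)^2*(m + 3)*(m + 4)*(m - 1)
(2) = (d - 4)*(d^4 - 7*d^3 - 5*d^2 + 111*d - 180) = (d - 5)*(d - 4)*(d^3 - 2*d^2 - 15*d + 36) = (d - 5)*(d - 4)*(d - 3)*(d^2 + d - 12) = (d - 5)*(d - 4)*(d - 3)*(d + 4)*(d - 3)
(3) = (l - 1)*(l^2 - 4*l - 5) = (l - 1)*(l + 1)*(l - 5)
(4) = (n - 3)*(n + 3)
(5) = (o - 2)*(o + 4)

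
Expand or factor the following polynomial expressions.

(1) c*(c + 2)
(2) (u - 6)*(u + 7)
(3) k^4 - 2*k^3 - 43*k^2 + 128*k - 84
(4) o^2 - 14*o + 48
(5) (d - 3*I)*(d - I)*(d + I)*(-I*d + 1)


(1) = c^2 + 2*c
(2) = u^2 + u - 42
(3) = (k - 6)*(k - 2)*(k - 1)*(k + 7)
(4) = (o - 8)*(o - 6)
(5) = -I*d^4 - 2*d^3 - 4*I*d^2 - 2*d - 3*I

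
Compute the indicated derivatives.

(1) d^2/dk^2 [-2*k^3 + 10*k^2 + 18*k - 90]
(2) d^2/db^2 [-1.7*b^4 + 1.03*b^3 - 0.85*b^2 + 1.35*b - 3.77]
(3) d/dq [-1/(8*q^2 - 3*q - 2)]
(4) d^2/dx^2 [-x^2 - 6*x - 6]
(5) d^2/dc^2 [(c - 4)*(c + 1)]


(1) = 20 - 12*k
(2) = -20.4*b^2 + 6.18*b - 1.7
(3) = (16*q - 3)/(-8*q^2 + 3*q + 2)^2
(4) = -2
(5) = 2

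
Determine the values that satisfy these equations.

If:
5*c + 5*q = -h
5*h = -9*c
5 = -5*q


Then:
c = 25/16
h = -45/16
q = -1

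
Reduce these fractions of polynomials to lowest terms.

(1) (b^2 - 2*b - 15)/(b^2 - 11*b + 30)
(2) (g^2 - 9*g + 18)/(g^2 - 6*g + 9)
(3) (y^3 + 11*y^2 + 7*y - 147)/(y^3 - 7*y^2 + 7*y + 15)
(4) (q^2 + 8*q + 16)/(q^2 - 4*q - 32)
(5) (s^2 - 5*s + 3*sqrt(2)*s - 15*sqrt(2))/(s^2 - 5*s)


(1) = (b + 3)/(b - 6)
(2) = (g - 6)/(g - 3)
(3) = (y^2 + 14*y + 49)/(y^2 - 4*y - 5)
(4) = (q + 4)/(q - 8)
(5) = (s + 3*sqrt(2))/s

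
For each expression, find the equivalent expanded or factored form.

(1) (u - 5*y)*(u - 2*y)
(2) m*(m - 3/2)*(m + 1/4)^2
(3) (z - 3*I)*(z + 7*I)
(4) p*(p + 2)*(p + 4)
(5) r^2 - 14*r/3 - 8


(1) = u^2 - 7*u*y + 10*y^2
(2) = m^4 - m^3 - 11*m^2/16 - 3*m/32
(3) = z^2 + 4*I*z + 21
(4) = p^3 + 6*p^2 + 8*p
(5) = (r - 6)*(r + 4/3)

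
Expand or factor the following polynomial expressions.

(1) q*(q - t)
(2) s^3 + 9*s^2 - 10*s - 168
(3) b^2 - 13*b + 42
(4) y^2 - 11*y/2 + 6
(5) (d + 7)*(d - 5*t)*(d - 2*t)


(1) = q^2 - q*t
(2) = (s - 4)*(s + 6)*(s + 7)
(3) = (b - 7)*(b - 6)
(4) = (y - 4)*(y - 3/2)
(5) = d^3 - 7*d^2*t + 7*d^2 + 10*d*t^2 - 49*d*t + 70*t^2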